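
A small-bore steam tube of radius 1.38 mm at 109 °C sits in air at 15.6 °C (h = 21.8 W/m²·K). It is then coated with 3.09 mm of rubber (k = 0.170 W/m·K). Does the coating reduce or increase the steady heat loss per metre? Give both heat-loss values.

increases: 17.7 → 34.2 W/m

Critical radius for a cylinder: r_cr = k/h = 0.00780 m = 0.780 cm.
Outer radius after coating: r₂ = 0.00138 + 0.00309 = 0.00447 m.
Since r₁ < r_cr and r₂ ≤ r_cr, the coating moves toward the maximum at r_cr — heat loss rises.
Bare: R = 1/(2πr₁h) = 5.290 m·K/W; Q = 93.4/5.290 = 17.7 W/m.
Coated: R = R_cond + R_conv = 2.734 m·K/W; Q = 93.4/2.734 = 34.2 W/m.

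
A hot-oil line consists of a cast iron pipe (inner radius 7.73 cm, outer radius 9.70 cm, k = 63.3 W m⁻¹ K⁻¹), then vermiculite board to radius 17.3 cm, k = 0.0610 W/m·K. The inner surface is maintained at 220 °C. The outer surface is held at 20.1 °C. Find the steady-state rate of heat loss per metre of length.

Series thermal resistances, inner to outer:
  R'_cast iron = ln(0.0970/0.0773)/(2πk) = 0.2270/(2π·63.3) = 5.708×10^-4 m·K/W
  R'_vermiculite board = ln(0.173/0.0970)/(2πk) = 0.5786/(2π·0.0610) = 1.510 m·K/W
ΣR = 5.708×10^-4 + 1.510 = 1.511 m·K/W
Q' = ΔT/ΣR = (220 °C − 20.1 °C)/1.511 = 132 W/m

Q' = 132 W/m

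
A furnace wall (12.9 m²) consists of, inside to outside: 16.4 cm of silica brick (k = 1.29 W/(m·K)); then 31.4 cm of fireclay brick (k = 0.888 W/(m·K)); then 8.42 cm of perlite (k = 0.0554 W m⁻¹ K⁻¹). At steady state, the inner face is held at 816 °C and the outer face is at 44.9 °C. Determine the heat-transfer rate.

Q = 4970 W

Series thermal resistances, inner to outer:
  R_silica brick = L/(kA) = 0.164/(1.29·12.9) = 0.009855 K/W
  R_fireclay brick = L/(kA) = 0.314/(0.888·12.9) = 0.02741 K/W
  R_perlite = L/(kA) = 0.0842/(0.0554·12.9) = 0.1178 K/W
ΣR = 0.009855 + 0.02741 + 0.1178 = 0.1551 K/W
Q = ΔT/ΣR = (816 °C − 44.9 °C)/0.1551 = 4970 W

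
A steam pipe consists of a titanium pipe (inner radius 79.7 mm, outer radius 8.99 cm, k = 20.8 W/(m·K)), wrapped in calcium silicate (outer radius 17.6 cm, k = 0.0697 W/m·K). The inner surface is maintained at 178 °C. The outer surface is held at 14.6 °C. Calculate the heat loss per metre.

Q' = 106 W/m

Treat each layer as a resistance in series:
  R'_titanium = ln(0.0899/0.0797)/(2πk) = 0.1204/(2π·20.8) = 9.215×10^-4 m·K/W
  R'_calcium silicate = ln(0.176/0.0899)/(2πk) = 0.6718/(2π·0.0697) = 1.534 m·K/W
ΣR = 9.215×10^-4 + 1.534 = 1.535 m·K/W
Q' = ΔT/ΣR = (178 °C − 14.6 °C)/1.535 = 106 W/m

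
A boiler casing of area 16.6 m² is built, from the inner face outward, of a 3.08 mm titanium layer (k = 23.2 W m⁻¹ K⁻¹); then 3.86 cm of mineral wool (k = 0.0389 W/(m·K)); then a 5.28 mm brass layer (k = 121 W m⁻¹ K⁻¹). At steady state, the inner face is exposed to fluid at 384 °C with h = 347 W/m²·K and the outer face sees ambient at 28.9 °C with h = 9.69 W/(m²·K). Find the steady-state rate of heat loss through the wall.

Q = 5.37 kW

Series thermal resistances, inner to outer:
  R_conv,in = 1/(hA) = 1/(347·16.6) = 1.736×10^-4 K/W
  R_titanium = L/(kA) = 0.00308/(23.2·16.6) = 7.998×10^-6 K/W
  R_mineral wool = L/(kA) = 0.0386/(0.0389·16.6) = 0.05978 K/W
  R_brass = L/(kA) = 0.00528/(121·16.6) = 2.629×10^-6 K/W
  R_conv,out = 1/(hA) = 1/(9.69·16.6) = 0.006217 K/W
ΣR = 1.736×10^-4 + 7.998×10^-6 + 0.05978 + 2.629×10^-6 + 0.006217 = 0.06618 K/W
Q = ΔT/ΣR = (384 °C − 28.9 °C)/0.06618 = 5370 W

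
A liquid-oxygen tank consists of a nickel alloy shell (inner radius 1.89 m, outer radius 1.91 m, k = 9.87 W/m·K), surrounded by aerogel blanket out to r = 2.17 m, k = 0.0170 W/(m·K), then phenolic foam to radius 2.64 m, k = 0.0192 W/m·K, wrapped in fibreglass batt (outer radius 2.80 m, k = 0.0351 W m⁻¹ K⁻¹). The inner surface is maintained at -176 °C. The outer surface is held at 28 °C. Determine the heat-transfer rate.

Q = 299 W

Treat each layer as a resistance in series:
  R_nickel alloy = (1/1.89 − 1/1.91)/(4πk) = 0.005540/(4π·9.87) = 4.467×10^-5 K/W
  R_aerogel blanket = (1/1.91 − 1/2.17)/(4πk) = 0.06273/(4π·0.0170) = 0.2936 K/W
  R_phenolic foam = (1/2.17 − 1/2.64)/(4πk) = 0.08204/(4π·0.0192) = 0.3400 K/W
  R_fibreglass batt = (1/2.64 − 1/2.80)/(4πk) = 0.02165/(4π·0.0351) = 0.04907 K/W
ΣR = 4.467×10^-5 + 0.2936 + 0.3400 + 0.04907 = 0.6827 K/W
Q = ΔT/ΣR = (-176 °C − 28 °C)/0.6827 = -299 W
(Negative Q ⇒ heat flows inward; heat gain = 299 W.)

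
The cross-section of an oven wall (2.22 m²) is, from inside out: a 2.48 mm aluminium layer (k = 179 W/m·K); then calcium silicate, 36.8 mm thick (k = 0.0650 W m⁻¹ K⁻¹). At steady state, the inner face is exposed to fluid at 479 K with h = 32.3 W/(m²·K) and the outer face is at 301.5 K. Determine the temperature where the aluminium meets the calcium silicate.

T = 470 K

Treat each layer as a resistance in series:
  R_conv,in = 1/(hA) = 1/(32.3·2.22) = 0.01395 K/W
  R_aluminium = L/(kA) = 0.00248/(179·2.22) = 6.241×10^-6 K/W
  R_calcium silicate = L/(kA) = 0.0368/(0.0650·2.22) = 0.2550 K/W
ΣR = 0.01395 + 6.241×10^-6 + 0.2550 = 0.2690 K/W
Q = ΔT/ΣR = (479 K − 301.5 K)/0.2690 = 659.9 W
From the inner boundary to the aluminium/calcium silicate interface, ΣR_partial = 0.01396 K/W.
T_interface = T_in − Q·ΣR_partial = 479 K − (659.9)(0.01396) = 470 K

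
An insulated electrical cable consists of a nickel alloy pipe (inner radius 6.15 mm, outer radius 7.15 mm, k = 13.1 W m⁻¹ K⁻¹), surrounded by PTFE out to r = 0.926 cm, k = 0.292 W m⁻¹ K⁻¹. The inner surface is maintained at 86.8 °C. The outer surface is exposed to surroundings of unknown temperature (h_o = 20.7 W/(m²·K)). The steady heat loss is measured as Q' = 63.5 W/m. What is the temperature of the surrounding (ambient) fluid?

Series resistances:
  R'_nickel alloy = ln(0.00715/0.00615)/(2πk) = 0.1507/(2π·13.1) = 0.001830 m·K/W
  R'_PTFE = ln(0.00926/0.00715)/(2πk) = 0.2586/(2π·0.292) = 0.1409 m·K/W
  R'_conv,out = 1/(2πr h) = 1/(2π·0.00926·20.7) = 0.8303 m·K/W
ΣR = 0.9731 m·K/W
ΔT = Q'·ΣR = 63.5 × 0.9731 = 61.79 K
Heat flows outward, so T_out = T_in − ΔT = 86.8 − 61.79 = 25.0 °C

T_out = 25.0 °C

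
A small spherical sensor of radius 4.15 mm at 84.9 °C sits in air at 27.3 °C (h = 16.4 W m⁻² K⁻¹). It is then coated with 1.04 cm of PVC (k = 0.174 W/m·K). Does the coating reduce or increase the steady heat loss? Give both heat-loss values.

increases: 0.204 → 0.566 W

Critical radius for a sphere: r_cr = 2k/h = 0.0212 m = 2.12 cm.
Outer radius after coating: r₂ = 0.00415 + 0.0104 = 0.01455 m.
Since r₁ < r_cr and r₂ ≤ r_cr, the coating moves toward the maximum at r_cr — heat loss rises.
Bare: R = 1/(4πr₁²h) = 281.7 K/W; Q = 57.6/281.7 = 0.204 W.
Coated: R = R_cond + R_conv = 101.7 K/W; Q = 57.6/101.7 = 0.566 W.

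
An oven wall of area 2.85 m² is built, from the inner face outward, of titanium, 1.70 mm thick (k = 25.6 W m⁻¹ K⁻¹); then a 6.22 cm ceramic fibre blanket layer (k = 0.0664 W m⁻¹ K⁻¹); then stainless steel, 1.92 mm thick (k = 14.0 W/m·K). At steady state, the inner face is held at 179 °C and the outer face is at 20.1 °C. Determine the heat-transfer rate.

Q = 483 W

Series thermal resistances, inner to outer:
  R_titanium = L/(kA) = 0.00170/(25.6·2.85) = 2.330×10^-5 K/W
  R_ceramic fibre blanket = L/(kA) = 0.0622/(0.0664·2.85) = 0.3287 K/W
  R_stainless steel = L/(kA) = 0.00192/(14.0·2.85) = 4.812×10^-5 K/W
ΣR = 2.330×10^-5 + 0.3287 + 4.812×10^-5 = 0.3288 K/W
Q = ΔT/ΣR = (179 °C − 20.1 °C)/0.3288 = 483 W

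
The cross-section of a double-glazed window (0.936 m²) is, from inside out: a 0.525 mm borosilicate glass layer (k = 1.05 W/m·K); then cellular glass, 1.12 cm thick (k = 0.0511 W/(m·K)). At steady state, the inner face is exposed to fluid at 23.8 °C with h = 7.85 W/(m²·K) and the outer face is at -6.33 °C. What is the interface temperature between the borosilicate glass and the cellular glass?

T = 12.7 °C

Treat each layer as a resistance in series:
  R_conv,in = 1/(hA) = 1/(7.85·0.936) = 0.1361 K/W
  R_borosilicate glass = L/(kA) = 5.25×10^-4/(1.05·0.936) = 5.342×10^-4 K/W
  R_cellular glass = L/(kA) = 0.0112/(0.0511·0.936) = 0.2342 K/W
ΣR = 0.1361 + 5.342×10^-4 + 0.2342 = 0.3708 K/W
Q = ΔT/ΣR = (23.8 °C − -6.33 °C)/0.3708 = 81.26 W
From the inner boundary to the borosilicate glass/cellular glass interface, ΣR_partial = 0.1366 K/W.
T_interface = T_in − Q·ΣR_partial = 23.8 °C − (81.26)(0.1366) = 12.7 °C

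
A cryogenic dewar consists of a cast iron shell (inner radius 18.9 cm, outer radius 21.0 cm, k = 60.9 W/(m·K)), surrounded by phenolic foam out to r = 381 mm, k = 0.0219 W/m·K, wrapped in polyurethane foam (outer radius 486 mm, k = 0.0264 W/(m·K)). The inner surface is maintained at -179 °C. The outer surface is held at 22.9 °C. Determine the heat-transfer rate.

Q = 21.3 W

Resistance network (inner→outer):
  R_cast iron = (1/0.189 − 1/0.210)/(4πk) = 0.5291/(4π·60.9) = 6.914×10^-4 K/W
  R_phenolic foam = (1/0.210 − 1/0.381)/(4πk) = 2.137/(4π·0.0219) = 7.766 K/W
  R_polyurethane foam = (1/0.381 − 1/0.486)/(4πk) = 0.5671/(4π·0.0264) = 1.709 K/W
ΣR = 6.914×10^-4 + 7.766 + 1.709 = 9.476 K/W
Q = ΔT/ΣR = (-179 °C − 22.9 °C)/9.476 = -21.3 W
(Negative Q ⇒ heat flows inward; heat gain = 21.3 W.)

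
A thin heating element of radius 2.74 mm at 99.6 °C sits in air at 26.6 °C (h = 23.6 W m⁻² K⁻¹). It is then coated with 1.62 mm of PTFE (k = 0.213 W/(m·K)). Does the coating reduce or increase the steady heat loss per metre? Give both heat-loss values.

Critical radius for a cylinder: r_cr = k/h = 0.00903 m = 0.903 cm.
Outer radius after coating: r₂ = 0.00274 + 0.00162 = 0.00436 m.
Since r₁ < r_cr and r₂ ≤ r_cr, the coating moves toward the maximum at r_cr — heat loss rises.
Bare: R = 1/(2πr₁h) = 2.461 m·K/W; Q = 73/2.461 = 29.7 W/m.
Coated: R = R_cond + R_conv = 1.894 m·K/W; Q = 73/1.894 = 38.5 W/m.

increases: 29.7 → 38.5 W/m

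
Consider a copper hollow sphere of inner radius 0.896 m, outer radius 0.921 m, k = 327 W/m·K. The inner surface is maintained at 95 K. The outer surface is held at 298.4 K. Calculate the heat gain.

Q = 4πk·ΔT/(1/r₁ − 1/r₂) = 4π × 327 × 203.4 / (1/0.896 − 1/0.921) = 2.76×10^7 W

Q = 27600 kW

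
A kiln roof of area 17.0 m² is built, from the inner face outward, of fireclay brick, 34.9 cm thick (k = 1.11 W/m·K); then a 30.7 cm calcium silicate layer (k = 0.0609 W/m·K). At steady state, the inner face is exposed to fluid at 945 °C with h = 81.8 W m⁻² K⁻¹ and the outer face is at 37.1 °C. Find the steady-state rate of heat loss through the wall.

Q = 2880 W

Resistance network (inner→outer):
  R_conv,in = 1/(hA) = 1/(81.8·17.0) = 7.191×10^-4 K/W
  R_fireclay brick = L/(kA) = 0.349/(1.11·17.0) = 0.01849 K/W
  R_calcium silicate = L/(kA) = 0.307/(0.0609·17.0) = 0.2965 K/W
ΣR = 7.191×10^-4 + 0.01849 + 0.2965 = 0.3157 K/W
Q = ΔT/ΣR = (945 °C − 37.1 °C)/0.3157 = 2880 W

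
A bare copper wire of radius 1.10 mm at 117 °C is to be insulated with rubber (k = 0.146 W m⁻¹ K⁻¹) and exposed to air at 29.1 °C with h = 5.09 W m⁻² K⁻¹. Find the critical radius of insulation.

For a cylinder, r_cr = k_ins/h = 0.146/5.09 = 0.0287 m = 2.87 cm

r_cr = 2.87 cm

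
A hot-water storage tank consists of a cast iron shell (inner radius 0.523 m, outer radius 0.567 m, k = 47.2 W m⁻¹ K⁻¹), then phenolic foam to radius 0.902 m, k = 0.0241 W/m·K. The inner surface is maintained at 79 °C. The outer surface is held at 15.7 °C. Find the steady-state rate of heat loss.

Q = 29.3 W

Treat each layer as a resistance in series:
  R_cast iron = (1/0.523 − 1/0.567)/(4πk) = 0.1484/(4π·47.2) = 2.502×10^-4 K/W
  R_phenolic foam = (1/0.567 − 1/0.902)/(4πk) = 0.6550/(4π·0.0241) = 2.163 K/W
ΣR = 2.502×10^-4 + 2.163 = 2.163 K/W
Q = ΔT/ΣR = (79 °C − 15.7 °C)/2.163 = 29.3 W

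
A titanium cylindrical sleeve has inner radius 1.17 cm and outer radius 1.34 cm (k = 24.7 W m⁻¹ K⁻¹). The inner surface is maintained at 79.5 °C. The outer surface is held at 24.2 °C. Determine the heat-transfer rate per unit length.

Q' = 2πk·ΔT/ln(r₂/r₁) = 2π × 24.7 × 55.3 / ln(0.0134/0.0117) = 63300 W/m

Q' = 63.3 kW/m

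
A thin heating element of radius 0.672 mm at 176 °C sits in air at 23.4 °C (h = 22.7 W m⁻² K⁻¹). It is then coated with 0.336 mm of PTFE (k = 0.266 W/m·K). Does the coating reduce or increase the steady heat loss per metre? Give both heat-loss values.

increases: 14.6 → 21.2 W/m

Critical radius for a cylinder: r_cr = k/h = 0.0117 m = 1.17 cm.
Outer radius after coating: r₂ = 6.72×10^-4 + 3.36×10^-4 = 0.001008 m.
Since r₁ < r_cr and r₂ ≤ r_cr, the coating moves toward the maximum at r_cr — heat loss rises.
Bare: R = 1/(2πr₁h) = 10.43 m·K/W; Q = 152.6/10.43 = 14.6 W/m.
Coated: R = R_cond + R_conv = 7.198 m·K/W; Q = 152.6/7.198 = 21.2 W/m.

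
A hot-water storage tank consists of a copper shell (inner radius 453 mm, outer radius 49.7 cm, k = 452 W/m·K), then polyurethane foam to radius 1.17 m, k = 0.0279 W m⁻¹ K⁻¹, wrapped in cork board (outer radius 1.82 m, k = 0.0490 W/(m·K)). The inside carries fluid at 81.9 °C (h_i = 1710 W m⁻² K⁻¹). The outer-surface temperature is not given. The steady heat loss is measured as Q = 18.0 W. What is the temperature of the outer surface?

Sum the resistances:
  R_conv,in = 1/(4πr²h) = 1/(4π·0.453²·1710) = 2.268×10^-4 K/W
  R_copper = (1/0.453 − 1/0.497)/(4πk) = 0.1954/(4π·452) = 3.441×10^-5 K/W
  R_polyurethane foam = (1/0.497 − 1/1.17)/(4πk) = 1.157/(4π·0.0279) = 3.301 K/W
  R_cork board = (1/1.17 − 1/1.82)/(4πk) = 0.3053/(4π·0.0490) = 0.4957 K/W
ΣR = 3.797 K/W
ΔT = Q·ΣR = 18.0 × 3.797 = 68.35 K
Heat flows outward, so T_out = T_in − ΔT = 81.9 − 68.35 = 13.6 °C

T_out = 13.6 °C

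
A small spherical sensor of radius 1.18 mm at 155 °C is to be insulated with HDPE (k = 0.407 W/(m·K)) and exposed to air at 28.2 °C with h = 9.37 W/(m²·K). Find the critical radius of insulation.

r_cr = 8.69 cm

For a sphere, r_cr = 2k_ins/h = 2·0.407/9.37 = 0.0869 m = 8.69 cm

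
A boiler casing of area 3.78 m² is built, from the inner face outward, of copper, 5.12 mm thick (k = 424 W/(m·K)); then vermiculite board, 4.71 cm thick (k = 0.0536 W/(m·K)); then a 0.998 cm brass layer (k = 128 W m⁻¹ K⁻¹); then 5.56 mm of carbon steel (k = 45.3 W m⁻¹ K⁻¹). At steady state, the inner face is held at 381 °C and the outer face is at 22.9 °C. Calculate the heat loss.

Resistance network (inner→outer):
  R_copper = L/(kA) = 0.00512/(424·3.78) = 3.195×10^-6 K/W
  R_vermiculite board = L/(kA) = 0.0471/(0.0536·3.78) = 0.2325 K/W
  R_brass = L/(kA) = 0.00998/(128·3.78) = 2.063×10^-5 K/W
  R_carbon steel = L/(kA) = 0.00556/(45.3·3.78) = 3.247×10^-5 K/W
ΣR = 3.195×10^-6 + 0.2325 + 2.063×10^-5 + 3.247×10^-5 = 0.2326 K/W
Q = ΔT/ΣR = (381 °C − 22.9 °C)/0.2326 = 1540 W

Q = 1540 W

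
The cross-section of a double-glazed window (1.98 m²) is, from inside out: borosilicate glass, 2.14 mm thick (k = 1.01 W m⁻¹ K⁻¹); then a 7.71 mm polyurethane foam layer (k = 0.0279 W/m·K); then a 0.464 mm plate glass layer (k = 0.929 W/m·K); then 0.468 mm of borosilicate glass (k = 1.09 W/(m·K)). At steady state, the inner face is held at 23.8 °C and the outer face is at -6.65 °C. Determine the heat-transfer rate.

Q = 216 W

Treat each layer as a resistance in series:
  R_borosilicate glass = L/(kA) = 0.00214/(1.01·1.98) = 0.001070 K/W
  R_polyurethane foam = L/(kA) = 0.00771/(0.0279·1.98) = 0.1396 K/W
  R_plate glass = L/(kA) = 4.64×10^-4/(0.929·1.98) = 2.523×10^-4 K/W
  R_borosilicate glass = L/(kA) = 4.68×10^-4/(1.09·1.98) = 2.168×10^-4 K/W
ΣR = 0.001070 + 0.1396 + 2.523×10^-4 + 2.168×10^-4 = 0.1411 K/W
Q = ΔT/ΣR = (23.8 °C − -6.65 °C)/0.1411 = 216 W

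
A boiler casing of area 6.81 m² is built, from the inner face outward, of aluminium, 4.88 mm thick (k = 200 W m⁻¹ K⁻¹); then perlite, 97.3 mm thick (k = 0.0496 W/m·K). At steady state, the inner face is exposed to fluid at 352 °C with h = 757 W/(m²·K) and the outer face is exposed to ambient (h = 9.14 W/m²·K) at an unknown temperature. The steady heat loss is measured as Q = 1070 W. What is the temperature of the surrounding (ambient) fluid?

Sum the resistances:
  R_conv,in = 1/(hA) = 1/(757·6.81) = 1.940×10^-4 K/W
  R_aluminium = L/(kA) = 0.00488/(200·6.81) = 3.583×10^-6 K/W
  R_perlite = L/(kA) = 0.0973/(0.0496·6.81) = 0.2881 K/W
  R_conv,out = 1/(hA) = 1/(9.14·6.81) = 0.01607 K/W
ΣR = 0.3043 K/W
ΔT = Q·ΣR = 1070 × 0.3043 = 325.6 K
Heat flows outward, so T_out = T_in − ΔT = 352 − 325.6 = 26.4 °C

T_out = 26.4 °C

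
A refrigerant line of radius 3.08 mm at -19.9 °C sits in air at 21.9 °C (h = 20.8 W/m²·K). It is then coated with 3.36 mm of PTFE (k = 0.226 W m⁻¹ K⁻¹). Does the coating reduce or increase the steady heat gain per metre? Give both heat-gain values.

increases: 16.8 → 24.5 W/m

Critical radius for a cylinder: r_cr = k/h = 0.0109 m = 1.09 cm.
Outer radius after coating: r₂ = 0.00308 + 0.00336 = 0.00644 m.
Since r₁ < r_cr and r₂ ≤ r_cr, the coating moves toward the maximum at r_cr — heat gain rises.
Bare: R = 1/(2πr₁h) = 2.484 m·K/W; Q = 41.8/2.484 = 16.8 W/m.
Coated: R = R_cond + R_conv = 1.708 m·K/W; Q = 41.8/1.708 = 24.5 W/m.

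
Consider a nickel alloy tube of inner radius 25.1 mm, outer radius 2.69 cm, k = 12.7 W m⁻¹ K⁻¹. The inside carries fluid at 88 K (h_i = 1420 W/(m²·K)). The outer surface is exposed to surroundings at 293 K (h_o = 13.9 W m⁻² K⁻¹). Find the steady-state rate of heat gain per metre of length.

Q' = 476 W/m

Series thermal resistances, inner to outer:
  R'_conv,in = 1/(2πr h) = 1/(2π·0.0251·1420) = 0.004465 m·K/W
  R'_nickel alloy = ln(0.0269/0.0251)/(2πk) = 0.06926/(2π·12.7) = 8.679×10^-4 m·K/W
  R'_conv,out = 1/(2πr h) = 1/(2π·0.0269·13.9) = 0.4257 m·K/W
ΣR = 0.004465 + 8.679×10^-4 + 0.4257 = 0.4310 m·K/W
Q' = ΔT/ΣR = (88 K − 293 K)/0.4310 = -476 W/m
(Negative Q' ⇒ heat flows inward; heat gain = 476 W/m.)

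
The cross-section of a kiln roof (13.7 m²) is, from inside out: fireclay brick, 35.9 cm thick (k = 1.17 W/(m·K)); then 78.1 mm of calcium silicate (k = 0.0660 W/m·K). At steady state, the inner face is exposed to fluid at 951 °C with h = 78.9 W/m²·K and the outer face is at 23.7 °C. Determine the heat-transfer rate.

Treat each layer as a resistance in series:
  R_conv,in = 1/(hA) = 1/(78.9·13.7) = 9.251×10^-4 K/W
  R_fireclay brick = L/(kA) = 0.359/(1.17·13.7) = 0.02240 K/W
  R_calcium silicate = L/(kA) = 0.0781/(0.0660·13.7) = 0.08637 K/W
ΣR = 9.251×10^-4 + 0.02240 + 0.08637 = 0.1097 K/W
Q = ΔT/ΣR = (951 °C − 23.7 °C)/0.1097 = 8450 W

Q = 8.45 kW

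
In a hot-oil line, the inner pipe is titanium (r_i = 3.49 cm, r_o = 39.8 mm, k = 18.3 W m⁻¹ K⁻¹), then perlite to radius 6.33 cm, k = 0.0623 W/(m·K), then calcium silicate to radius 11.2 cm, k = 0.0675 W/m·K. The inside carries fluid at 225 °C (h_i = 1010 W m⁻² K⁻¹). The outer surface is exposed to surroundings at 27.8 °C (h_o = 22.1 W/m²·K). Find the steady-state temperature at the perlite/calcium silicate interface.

Resistance network (inner→outer):
  R'_conv,in = 1/(2πr h) = 1/(2π·0.0349·1010) = 0.004515 m·K/W
  R'_titanium = ln(0.0398/0.0349)/(2πk) = 0.1314/(2π·18.3) = 0.001143 m·K/W
  R'_perlite = ln(0.0633/0.0398)/(2πk) = 0.4640/(2π·0.0623) = 1.185 m·K/W
  R'_calcium silicate = ln(0.112/0.0633)/(2πk) = 0.5706/(2π·0.0675) = 1.345 m·K/W
  R'_conv,out = 1/(2πr h) = 1/(2π·0.112·22.1) = 0.06430 m·K/W
ΣR = 0.004515 + 0.001143 + 1.185 + 1.345 + 0.06430 = 2.600 m·K/W
Q' = ΔT/ΣR = (225 °C − 27.8 °C)/2.600 = 75.85 W/m
From the inner boundary to the perlite/calcium silicate interface, ΣR_partial = 1.191 m·K/W.
T_interface = T_in − Q'·ΣR_partial = 225 °C − (75.85)(1.191) = 135 °C

T = 135 °C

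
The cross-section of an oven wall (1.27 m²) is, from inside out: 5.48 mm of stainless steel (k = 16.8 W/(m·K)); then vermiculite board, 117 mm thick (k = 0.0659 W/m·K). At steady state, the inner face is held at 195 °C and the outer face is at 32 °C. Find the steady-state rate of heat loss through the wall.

Q = 117 W

Series thermal resistances, inner to outer:
  R_stainless steel = L/(kA) = 0.00548/(16.8·1.27) = 2.568×10^-4 K/W
  R_vermiculite board = L/(kA) = 0.117/(0.0659·1.27) = 1.398 K/W
ΣR = 2.568×10^-4 + 1.398 = 1.398 K/W
Q = ΔT/ΣR = (195 °C − 32 °C)/1.398 = 117 W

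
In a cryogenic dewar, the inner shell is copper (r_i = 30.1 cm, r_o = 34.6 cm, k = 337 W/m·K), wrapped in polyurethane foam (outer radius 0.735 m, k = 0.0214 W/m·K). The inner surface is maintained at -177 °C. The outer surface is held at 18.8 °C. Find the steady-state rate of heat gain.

Q = 34.4 W

Series thermal resistances, inner to outer:
  R_copper = (1/0.301 − 1/0.346)/(4πk) = 0.4321/(4π·337) = 1.020×10^-4 K/W
  R_polyurethane foam = (1/0.346 − 1/0.735)/(4πk) = 1.530/(4π·0.0214) = 5.688 K/W
ΣR = 1.020×10^-4 + 5.688 = 5.688 K/W
Q = ΔT/ΣR = (-177 °C − 18.8 °C)/5.688 = -34.4 W
(Negative Q ⇒ heat flows inward; heat gain = 34.4 W.)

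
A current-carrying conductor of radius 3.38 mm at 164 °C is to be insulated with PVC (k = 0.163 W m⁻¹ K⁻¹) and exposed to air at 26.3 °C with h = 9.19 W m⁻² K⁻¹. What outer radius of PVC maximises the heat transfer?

For a cylinder, r_cr = k_ins/h = 0.163/9.19 = 0.0177 m = 1.77 cm

r_cr = 1.77 cm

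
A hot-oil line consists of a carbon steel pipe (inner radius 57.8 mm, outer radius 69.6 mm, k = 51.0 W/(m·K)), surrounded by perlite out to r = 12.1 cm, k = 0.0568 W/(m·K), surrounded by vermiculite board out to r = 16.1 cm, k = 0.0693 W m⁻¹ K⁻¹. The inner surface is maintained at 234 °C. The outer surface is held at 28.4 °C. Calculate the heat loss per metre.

Q' = 93.2 W/m

Treat each layer as a resistance in series:
  R'_carbon steel = ln(0.0696/0.0578)/(2πk) = 0.1858/(2π·51.0) = 5.797×10^-4 m·K/W
  R'_perlite = ln(0.121/0.0696)/(2πk) = 0.5530/(2π·0.0568) = 1.550 m·K/W
  R'_vermiculite board = ln(0.161/0.121)/(2πk) = 0.2856/(2π·0.0693) = 0.6559 m·K/W
ΣR = 5.797×10^-4 + 1.550 + 0.6559 = 2.206 m·K/W
Q' = ΔT/ΣR = (234 °C − 28.4 °C)/2.206 = 93.2 W/m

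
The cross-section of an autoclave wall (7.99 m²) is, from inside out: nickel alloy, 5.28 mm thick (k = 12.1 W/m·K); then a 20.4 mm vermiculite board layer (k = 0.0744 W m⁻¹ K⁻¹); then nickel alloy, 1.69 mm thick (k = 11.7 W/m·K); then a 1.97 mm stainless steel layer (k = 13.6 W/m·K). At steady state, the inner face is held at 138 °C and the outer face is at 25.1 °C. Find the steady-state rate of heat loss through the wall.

Q = 3.28 kW

Series thermal resistances, inner to outer:
  R_nickel alloy = L/(kA) = 0.00528/(12.1·7.99) = 5.461×10^-5 K/W
  R_vermiculite board = L/(kA) = 0.0204/(0.0744·7.99) = 0.03432 K/W
  R_nickel alloy = L/(kA) = 0.00169/(11.7·7.99) = 1.808×10^-5 K/W
  R_stainless steel = L/(kA) = 0.00197/(13.6·7.99) = 1.813×10^-5 K/W
ΣR = 5.461×10^-5 + 0.03432 + 1.808×10^-5 + 1.813×10^-5 = 0.03441 K/W
Q = ΔT/ΣR = (138 °C − 25.1 °C)/0.03441 = 3280 W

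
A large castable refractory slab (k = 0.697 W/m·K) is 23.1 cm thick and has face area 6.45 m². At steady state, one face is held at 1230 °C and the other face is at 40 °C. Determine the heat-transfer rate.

Q = kA·ΔT/L = 0.697 × 6.45 × |1230 °C − 40 °C| / 0.231 = 23200 W

Q = 23200 W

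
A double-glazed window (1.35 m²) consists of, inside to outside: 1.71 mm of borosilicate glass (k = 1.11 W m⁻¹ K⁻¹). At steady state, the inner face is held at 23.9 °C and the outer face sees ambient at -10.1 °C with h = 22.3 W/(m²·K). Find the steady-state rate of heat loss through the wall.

Q = 990 W

Treat each layer as a resistance in series:
  R_borosilicate glass = L/(kA) = 0.00171/(1.11·1.35) = 0.001141 K/W
  R_conv,out = 1/(hA) = 1/(22.3·1.35) = 0.03322 K/W
ΣR = 0.001141 + 0.03322 = 0.03436 K/W
Q = ΔT/ΣR = (23.9 °C − -10.1 °C)/0.03436 = 990 W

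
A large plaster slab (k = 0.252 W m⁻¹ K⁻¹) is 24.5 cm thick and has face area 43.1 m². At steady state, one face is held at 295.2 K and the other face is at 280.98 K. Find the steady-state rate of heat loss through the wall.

Q = 630 W

Q = kA·ΔT/L = 0.252 × 43.1 × |295.2 K − 280.98 K| / 0.245 = 630 W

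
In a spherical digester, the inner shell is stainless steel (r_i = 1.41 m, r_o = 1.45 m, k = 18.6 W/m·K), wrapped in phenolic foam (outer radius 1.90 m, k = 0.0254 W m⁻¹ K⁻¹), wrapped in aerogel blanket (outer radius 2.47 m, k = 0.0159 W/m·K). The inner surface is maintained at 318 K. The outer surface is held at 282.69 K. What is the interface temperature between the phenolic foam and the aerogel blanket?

T = 301.9 K

Resistance network (inner→outer):
  R_stainless steel = (1/1.41 − 1/1.45)/(4πk) = 0.01956/(4π·18.6) = 8.370×10^-5 K/W
  R_phenolic foam = (1/1.45 − 1/1.90)/(4πk) = 0.1633/(4π·0.0254) = 0.5117 K/W
  R_aerogel blanket = (1/1.90 − 1/2.47)/(4πk) = 0.1215/(4π·0.0159) = 0.6079 K/W
ΣR = 8.370×10^-5 + 0.5117 + 0.6079 = 1.120 K/W
Q = ΔT/ΣR = (318 K − 282.69 K)/1.120 = 31.53 W
From the inner boundary to the phenolic foam/aerogel blanket interface, ΣR_partial = 0.5118 K/W.
T_interface = T_in − Q·ΣR_partial = 318 K − (31.53)(0.5118) = 301.9 K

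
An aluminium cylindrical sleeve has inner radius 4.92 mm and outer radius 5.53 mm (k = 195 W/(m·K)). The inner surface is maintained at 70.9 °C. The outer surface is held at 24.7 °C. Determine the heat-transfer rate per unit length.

Q' = 2πk·ΔT/ln(r₂/r₁) = 2π × 195 × 46.2 / ln(0.00553/0.00492) = 4.84×10^5 W/m

Q' = 484 kW/m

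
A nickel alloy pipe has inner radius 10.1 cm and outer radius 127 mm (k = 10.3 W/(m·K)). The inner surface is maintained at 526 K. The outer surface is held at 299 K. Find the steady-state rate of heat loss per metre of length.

Q' = 2πk·ΔT/ln(r₂/r₁) = 2π × 10.3 × 227 / ln(0.127/0.101) = 64100 W/m

Q' = 64.1 kW/m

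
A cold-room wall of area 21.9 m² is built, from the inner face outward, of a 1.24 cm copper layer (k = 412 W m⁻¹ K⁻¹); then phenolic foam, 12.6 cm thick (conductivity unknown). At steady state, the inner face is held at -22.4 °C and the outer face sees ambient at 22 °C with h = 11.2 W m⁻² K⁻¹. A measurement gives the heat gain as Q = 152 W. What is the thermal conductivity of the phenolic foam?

k = 0.0200 W/m·K

ΣR = ΔT/Q = |-22.4 − 22|/152 = 0.2921 K/W
Known resistances:
  R_copper = L/(kA) = 0.0124/(412·21.9) = 1.374×10^-6 K/W
  R_conv,out = 1/(hA) = 1/(11.2·21.9) = 0.004077 K/W
R_phenolic foam = ΣR − ΣR_known = 0.2921 − 0.004078 = 0.2880 K/W
L/(kA) = 0.2880 ⇒ k = 0.126/(0.2880·21.9) = 0.0200 W/m·K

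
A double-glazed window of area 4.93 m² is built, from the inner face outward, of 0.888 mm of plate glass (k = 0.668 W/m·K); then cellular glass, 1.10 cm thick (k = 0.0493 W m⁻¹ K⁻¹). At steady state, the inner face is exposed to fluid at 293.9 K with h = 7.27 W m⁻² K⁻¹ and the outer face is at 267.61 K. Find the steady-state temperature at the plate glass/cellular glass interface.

T = 283.8 K

Treat each layer as a resistance in series:
  R_conv,in = 1/(hA) = 1/(7.27·4.93) = 0.02790 K/W
  R_plate glass = L/(kA) = 8.88×10^-4/(0.668·4.93) = 2.696×10^-4 K/W
  R_cellular glass = L/(kA) = 0.0110/(0.0493·4.93) = 0.04526 K/W
ΣR = 0.02790 + 2.696×10^-4 + 0.04526 = 0.07343 K/W
Q = ΔT/ΣR = (293.9 K − 267.61 K)/0.07343 = 358.0 W
From the inner boundary to the plate glass/cellular glass interface, ΣR_partial = 0.02817 K/W.
T_interface = T_in − Q·ΣR_partial = 293.9 K − (358.0)(0.02817) = 283.8 K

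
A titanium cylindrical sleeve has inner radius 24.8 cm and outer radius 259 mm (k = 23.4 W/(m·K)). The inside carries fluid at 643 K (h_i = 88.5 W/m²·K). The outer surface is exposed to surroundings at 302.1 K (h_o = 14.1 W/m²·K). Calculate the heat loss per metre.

Series thermal resistances, inner to outer:
  R'_conv,in = 1/(2πr h) = 1/(2π·0.248·88.5) = 0.007251 m·K/W
  R'_titanium = ln(0.259/0.248)/(2πk) = 0.04340/(2π·23.4) = 2.952×10^-4 m·K/W
  R'_conv,out = 1/(2πr h) = 1/(2π·0.259·14.1) = 0.04358 m·K/W
ΣR = 0.007251 + 2.952×10^-4 + 0.04358 = 0.05113 m·K/W
Q' = ΔT/ΣR = (643 K − 302.1 K)/0.05113 = 6670 W/m

Q' = 6670 W/m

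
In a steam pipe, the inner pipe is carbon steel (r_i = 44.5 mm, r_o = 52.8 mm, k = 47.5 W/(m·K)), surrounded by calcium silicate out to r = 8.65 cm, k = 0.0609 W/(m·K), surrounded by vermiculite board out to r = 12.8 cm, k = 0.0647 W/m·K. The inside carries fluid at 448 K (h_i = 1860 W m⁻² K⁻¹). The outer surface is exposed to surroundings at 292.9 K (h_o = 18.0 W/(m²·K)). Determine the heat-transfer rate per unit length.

Q' = 66.7 W/m

Resistance network (inner→outer):
  R'_conv,in = 1/(2πr h) = 1/(2π·0.0445·1860) = 0.001923 m·K/W
  R'_carbon steel = ln(0.0528/0.0445)/(2πk) = 0.1710/(2π·47.5) = 5.730×10^-4 m·K/W
  R'_calcium silicate = ln(0.0865/0.0528)/(2πk) = 0.4936/(2π·0.0609) = 1.290 m·K/W
  R'_vermiculite board = ln(0.128/0.0865)/(2πk) = 0.3919/(2π·0.0647) = 0.9640 m·K/W
  R'_conv,out = 1/(2πr h) = 1/(2π·0.128·18.0) = 0.06908 m·K/W
ΣR = 0.001923 + 5.730×10^-4 + 1.290 + 0.9640 + 0.06908 = 2.326 m·K/W
Q' = ΔT/ΣR = (448 K − 292.9 K)/2.326 = 66.7 W/m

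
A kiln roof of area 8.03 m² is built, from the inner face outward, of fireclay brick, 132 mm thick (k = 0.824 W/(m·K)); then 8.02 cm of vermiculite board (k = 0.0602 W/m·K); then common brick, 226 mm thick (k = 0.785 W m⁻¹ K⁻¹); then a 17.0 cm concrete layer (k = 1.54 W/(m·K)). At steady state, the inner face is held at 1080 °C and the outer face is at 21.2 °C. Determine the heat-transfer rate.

Q = 4.50 kW

Treat each layer as a resistance in series:
  R_fireclay brick = L/(kA) = 0.132/(0.824·8.03) = 0.01995 K/W
  R_vermiculite board = L/(kA) = 0.0802/(0.0602·8.03) = 0.1659 K/W
  R_common brick = L/(kA) = 0.226/(0.785·8.03) = 0.03585 K/W
  R_concrete = L/(kA) = 0.170/(1.54·8.03) = 0.01375 K/W
ΣR = 0.01995 + 0.1659 + 0.03585 + 0.01375 = 0.2354 K/W
Q = ΔT/ΣR = (1080 °C − 21.2 °C)/0.2354 = 4500 W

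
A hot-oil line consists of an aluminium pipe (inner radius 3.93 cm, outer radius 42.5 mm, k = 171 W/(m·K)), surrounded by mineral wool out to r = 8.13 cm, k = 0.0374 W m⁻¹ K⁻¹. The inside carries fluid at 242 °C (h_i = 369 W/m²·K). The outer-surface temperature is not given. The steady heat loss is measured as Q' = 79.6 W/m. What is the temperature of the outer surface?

Series resistances:
  R'_conv,in = 1/(2πr h) = 1/(2π·0.0393·369) = 0.01097 m·K/W
  R'_aluminium = ln(0.0425/0.0393)/(2πk) = 0.07828/(2π·171) = 7.286×10^-5 m·K/W
  R'_mineral wool = ln(0.0813/0.0425)/(2πk) = 0.6486/(2π·0.0374) = 2.760 m·K/W
ΣR = 2.771 m·K/W
ΔT = Q'·ΣR = 79.6 × 2.771 = 220.6 K
Heat flows outward, so T_out = T_in − ΔT = 242 − 220.6 = 21.4 °C

T_out = 21.4 °C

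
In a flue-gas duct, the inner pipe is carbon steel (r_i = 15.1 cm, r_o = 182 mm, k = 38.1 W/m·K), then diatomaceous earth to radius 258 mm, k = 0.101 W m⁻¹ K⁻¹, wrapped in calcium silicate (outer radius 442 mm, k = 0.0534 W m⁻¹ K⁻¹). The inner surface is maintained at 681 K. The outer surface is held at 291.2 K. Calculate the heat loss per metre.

Q' = 181 W/m

Series thermal resistances, inner to outer:
  R'_carbon steel = ln(0.182/0.151)/(2πk) = 0.1867/(2π·38.1) = 7.800×10^-4 m·K/W
  R'_diatomaceous earth = ln(0.258/0.182)/(2πk) = 0.3490/(2π·0.101) = 0.5499 m·K/W
  R'_calcium silicate = ln(0.442/0.258)/(2πk) = 0.5384/(2π·0.0534) = 1.605 m·K/W
ΣR = 7.800×10^-4 + 0.5499 + 1.605 = 2.156 m·K/W
Q' = ΔT/ΣR = (681 K − 291.2 K)/2.156 = 181 W/m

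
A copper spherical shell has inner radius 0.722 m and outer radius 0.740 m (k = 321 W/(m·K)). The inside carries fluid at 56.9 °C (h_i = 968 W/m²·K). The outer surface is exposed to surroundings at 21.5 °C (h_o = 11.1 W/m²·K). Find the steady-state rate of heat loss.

Resistance network (inner→outer):
  R_conv,in = 1/(4πr²h) = 1/(4π·0.722²·968) = 1.577×10^-4 K/W
  R_copper = (1/0.722 − 1/0.740)/(4πk) = 0.03369/(4π·321) = 8.352×10^-6 K/W
  R_conv,out = 1/(4πr²h) = 1/(4π·0.740²·11.1) = 0.01309 K/W
ΣR = 1.577×10^-4 + 8.352×10^-6 + 0.01309 = 0.01326 K/W
Q = ΔT/ΣR = (56.9 °C − 21.5 °C)/0.01326 = 2670 W

Q = 2.67 kW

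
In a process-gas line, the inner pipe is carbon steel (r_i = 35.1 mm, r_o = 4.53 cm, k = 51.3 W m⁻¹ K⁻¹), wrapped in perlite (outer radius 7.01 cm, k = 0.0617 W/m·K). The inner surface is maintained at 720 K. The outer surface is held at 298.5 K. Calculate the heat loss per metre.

Resistance network (inner→outer):
  R'_carbon steel = ln(0.0453/0.0351)/(2πk) = 0.2551/(2π·51.3) = 7.914×10^-4 m·K/W
  R'_perlite = ln(0.0701/0.0453)/(2πk) = 0.4366/(2π·0.0617) = 1.126 m·K/W
ΣR = 7.914×10^-4 + 1.126 = 1.127 m·K/W
Q' = ΔT/ΣR = (720 K − 298.5 K)/1.127 = 374 W/m

Q' = 374 W/m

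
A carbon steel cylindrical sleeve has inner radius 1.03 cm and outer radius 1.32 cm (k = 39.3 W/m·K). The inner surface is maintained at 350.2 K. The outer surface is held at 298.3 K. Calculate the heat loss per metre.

Q' = 51700 W/m

Q' = 2πk·ΔT/ln(r₂/r₁) = 2π × 39.3 × 51.9 / ln(0.0132/0.0103) = 51700 W/m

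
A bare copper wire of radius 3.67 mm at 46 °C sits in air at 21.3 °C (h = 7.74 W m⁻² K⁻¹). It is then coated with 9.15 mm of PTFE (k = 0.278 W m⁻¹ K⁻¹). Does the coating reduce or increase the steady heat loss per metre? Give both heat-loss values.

increases: 4.41 → 10.6 W/m

Critical radius for a cylinder: r_cr = k/h = 0.0359 m = 3.59 cm.
Outer radius after coating: r₂ = 0.00367 + 0.00915 = 0.01282 m.
Since r₁ < r_cr and r₂ ≤ r_cr, the coating moves toward the maximum at r_cr — heat loss rises.
Bare: R = 1/(2πr₁h) = 5.603 m·K/W; Q = 24.7/5.603 = 4.41 W/m.
Coated: R = R_cond + R_conv = 2.320 m·K/W; Q = 24.7/2.320 = 10.6 W/m.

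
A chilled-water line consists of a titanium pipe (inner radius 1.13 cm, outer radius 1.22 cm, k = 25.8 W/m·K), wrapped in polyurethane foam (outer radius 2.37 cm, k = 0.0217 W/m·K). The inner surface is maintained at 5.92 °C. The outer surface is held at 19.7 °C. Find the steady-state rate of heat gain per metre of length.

Q' = 2.83 W/m

Resistance network (inner→outer):
  R'_titanium = ln(0.0122/0.0113)/(2πk) = 0.07663/(2π·25.8) = 4.727×10^-4 m·K/W
  R'_polyurethane foam = ln(0.0237/0.0122)/(2πk) = 0.6640/(2π·0.0217) = 4.870 m·K/W
ΣR = 4.727×10^-4 + 4.870 = 4.870 m·K/W
Q' = ΔT/ΣR = (5.92 °C − 19.7 °C)/4.870 = -2.83 W/m
(Negative Q' ⇒ heat flows inward; heat gain = 2.83 W/m.)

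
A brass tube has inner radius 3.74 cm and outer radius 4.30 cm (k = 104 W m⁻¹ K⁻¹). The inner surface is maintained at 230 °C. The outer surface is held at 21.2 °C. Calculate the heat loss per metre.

Q' = 9.78×10^5 W/m

Q' = 2πk·ΔT/ln(r₂/r₁) = 2π × 104 × 208.8 / ln(0.0430/0.0374) = 9.78×10^5 W/m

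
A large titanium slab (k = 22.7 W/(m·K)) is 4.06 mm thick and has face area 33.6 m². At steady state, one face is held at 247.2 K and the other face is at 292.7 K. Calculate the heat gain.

Q = 8.55×10^6 W

Q = kA·ΔT/L = 22.7 × 33.6 × |247.2 K − 292.7 K| / 0.00406 = 8.55×10^6 W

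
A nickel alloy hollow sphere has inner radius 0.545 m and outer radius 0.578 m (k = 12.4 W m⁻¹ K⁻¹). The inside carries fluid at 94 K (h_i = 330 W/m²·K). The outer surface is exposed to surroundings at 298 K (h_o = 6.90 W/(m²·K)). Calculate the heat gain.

Q = 5670 W

Resistance network (inner→outer):
  R_conv,in = 1/(4πr²h) = 1/(4π·0.545²·330) = 8.119×10^-4 K/W
  R_nickel alloy = (1/0.545 − 1/0.578)/(4πk) = 0.1048/(4π·12.4) = 6.723×10^-4 K/W
  R_conv,out = 1/(4πr²h) = 1/(4π·0.578²·6.90) = 0.03452 K/W
ΣR = 8.119×10^-4 + 6.723×10^-4 + 0.03452 = 0.03600 K/W
Q = ΔT/ΣR = (94 K − 298 K)/0.03600 = -5670 W
(Negative Q ⇒ heat flows inward; heat gain = 5670 W.)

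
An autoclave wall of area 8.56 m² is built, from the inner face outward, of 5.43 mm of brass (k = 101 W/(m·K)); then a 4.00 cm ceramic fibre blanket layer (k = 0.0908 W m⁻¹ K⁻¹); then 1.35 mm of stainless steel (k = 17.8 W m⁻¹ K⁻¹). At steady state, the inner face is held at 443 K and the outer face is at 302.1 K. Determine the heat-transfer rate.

Q = 2740 W

Series thermal resistances, inner to outer:
  R_brass = L/(kA) = 0.00543/(101·8.56) = 6.281×10^-6 K/W
  R_ceramic fibre blanket = L/(kA) = 0.0400/(0.0908·8.56) = 0.05146 K/W
  R_stainless steel = L/(kA) = 0.00135/(17.8·8.56) = 8.860×10^-6 K/W
ΣR = 6.281×10^-6 + 0.05146 + 8.860×10^-6 = 0.05148 K/W
Q = ΔT/ΣR = (443 K − 302.1 K)/0.05148 = 2740 W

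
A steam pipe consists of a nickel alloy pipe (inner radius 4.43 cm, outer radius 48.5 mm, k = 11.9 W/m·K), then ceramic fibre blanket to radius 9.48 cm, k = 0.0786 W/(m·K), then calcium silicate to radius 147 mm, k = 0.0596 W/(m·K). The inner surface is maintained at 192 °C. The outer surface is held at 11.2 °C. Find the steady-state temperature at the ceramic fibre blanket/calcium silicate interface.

T = 94.9 °C

Treat each layer as a resistance in series:
  R'_nickel alloy = ln(0.0485/0.0443)/(2πk) = 0.09058/(2π·11.9) = 0.001211 m·K/W
  R'_ceramic fibre blanket = ln(0.0948/0.0485)/(2πk) = 0.6702/(2π·0.0786) = 1.357 m·K/W
  R'_calcium silicate = ln(0.147/0.0948)/(2πk) = 0.4387/(2π·0.0596) = 1.171 m·K/W
ΣR = 0.001211 + 1.357 + 1.171 = 2.529 m·K/W
Q' = ΔT/ΣR = (192 °C − 11.2 °C)/2.529 = 71.49 W/m
From the inner boundary to the ceramic fibre blanket/calcium silicate interface, ΣR_partial = 1.358 m·K/W.
T_interface = T_in − Q'·ΣR_partial = 192 °C − (71.49)(1.358) = 94.9 °C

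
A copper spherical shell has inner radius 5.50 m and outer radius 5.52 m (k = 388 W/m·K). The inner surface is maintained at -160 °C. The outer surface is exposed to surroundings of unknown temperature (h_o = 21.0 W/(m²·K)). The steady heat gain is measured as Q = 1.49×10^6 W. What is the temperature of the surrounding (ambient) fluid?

Series resistances:
  R_copper = (1/5.50 − 1/5.52)/(4πk) = 6.588×10^-4/(4π·388) = 1.351×10^-7 K/W
  R_conv,out = 1/(4πr²h) = 1/(4π·5.52²·21.0) = 1.244×10^-4 K/W
ΣR = 1.245×10^-4 K/W
ΔT = Q·ΣR = 1.49×10^6 × 1.245×10^-4 = 185.5 K
Heat flows inward, so T_out = T_in + ΔT = -160 + 185.5 = 25.5 °C

T_out = 25.5 °C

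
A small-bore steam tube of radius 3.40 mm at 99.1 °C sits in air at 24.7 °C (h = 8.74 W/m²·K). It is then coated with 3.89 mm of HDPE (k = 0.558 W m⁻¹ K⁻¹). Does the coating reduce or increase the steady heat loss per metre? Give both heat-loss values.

Critical radius for a cylinder: r_cr = k/h = 0.0638 m = 6.38 cm.
Outer radius after coating: r₂ = 0.00340 + 0.00389 = 0.00729 m.
Since r₁ < r_cr and r₂ ≤ r_cr, the coating moves toward the maximum at r_cr — heat loss rises.
Bare: R = 1/(2πr₁h) = 5.356 m·K/W; Q = 74.4/5.356 = 13.9 W/m.
Coated: R = R_cond + R_conv = 2.715 m·K/W; Q = 74.4/2.715 = 27.4 W/m.

increases: 13.9 → 27.4 W/m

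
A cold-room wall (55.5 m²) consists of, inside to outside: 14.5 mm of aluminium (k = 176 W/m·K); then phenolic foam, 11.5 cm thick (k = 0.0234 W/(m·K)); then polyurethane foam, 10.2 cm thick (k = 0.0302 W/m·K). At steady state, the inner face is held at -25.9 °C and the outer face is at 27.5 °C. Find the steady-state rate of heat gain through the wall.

Q = 357 W

Treat each layer as a resistance in series:
  R_aluminium = L/(kA) = 0.0145/(176·55.5) = 1.484×10^-6 K/W
  R_phenolic foam = L/(kA) = 0.115/(0.0234·55.5) = 0.08855 K/W
  R_polyurethane foam = L/(kA) = 0.102/(0.0302·55.5) = 0.06086 K/W
ΣR = 1.484×10^-6 + 0.08855 + 0.06086 = 0.1494 K/W
Q = ΔT/ΣR = (-25.9 °C − 27.5 °C)/0.1494 = -357 W
(Negative Q ⇒ heat flows inward; heat gain = 357 W.)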